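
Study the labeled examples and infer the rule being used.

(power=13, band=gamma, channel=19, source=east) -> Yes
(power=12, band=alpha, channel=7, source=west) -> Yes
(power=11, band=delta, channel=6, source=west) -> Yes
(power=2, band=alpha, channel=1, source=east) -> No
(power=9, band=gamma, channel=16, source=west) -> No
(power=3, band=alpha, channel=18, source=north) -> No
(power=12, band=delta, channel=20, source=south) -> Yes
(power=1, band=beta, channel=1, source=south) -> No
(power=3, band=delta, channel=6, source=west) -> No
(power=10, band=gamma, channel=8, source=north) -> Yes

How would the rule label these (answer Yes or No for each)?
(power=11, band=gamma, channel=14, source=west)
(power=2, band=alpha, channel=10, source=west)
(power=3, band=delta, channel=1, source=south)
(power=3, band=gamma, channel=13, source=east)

Yes, No, No, No

'Yes' ⟺ power ≥ 10.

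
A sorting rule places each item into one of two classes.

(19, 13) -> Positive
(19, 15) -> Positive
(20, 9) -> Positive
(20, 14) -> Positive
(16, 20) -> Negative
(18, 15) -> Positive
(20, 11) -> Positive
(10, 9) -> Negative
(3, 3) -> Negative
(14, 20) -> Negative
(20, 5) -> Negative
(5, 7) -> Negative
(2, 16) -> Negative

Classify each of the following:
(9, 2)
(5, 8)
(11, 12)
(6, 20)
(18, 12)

The pattern is that an item is 'Positive' exactly when: first > second AND sum ≥ 29.
(9, 2) — 9 > 2, 9+2 = 11, hence Negative.
(5, 8) — 5 < 8, 5+8 = 13, hence Negative.
(11, 12) — 11 < 12, 11+12 = 23, hence Negative.
(6, 20) — 6 < 20, 6+20 = 26, hence Negative.
(18, 12) — 18 > 12, 18+12 = 30, hence Positive.

Negative, Negative, Negative, Negative, Positive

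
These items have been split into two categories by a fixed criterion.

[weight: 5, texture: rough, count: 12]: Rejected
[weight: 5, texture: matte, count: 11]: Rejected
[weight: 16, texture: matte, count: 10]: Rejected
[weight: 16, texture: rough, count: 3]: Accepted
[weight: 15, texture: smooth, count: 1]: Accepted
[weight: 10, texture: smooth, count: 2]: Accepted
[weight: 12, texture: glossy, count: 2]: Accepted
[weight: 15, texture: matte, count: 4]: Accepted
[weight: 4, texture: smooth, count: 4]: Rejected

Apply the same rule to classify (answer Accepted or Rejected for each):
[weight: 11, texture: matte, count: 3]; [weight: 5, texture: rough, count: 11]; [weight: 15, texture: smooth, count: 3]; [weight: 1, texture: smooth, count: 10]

The classifier is using: count ≤ 4 AND weight ≥ 5.
[weight: 11, texture: matte, count: 3] → count = 3, weight = 11 → Accepted.
[weight: 5, texture: rough, count: 11] → count = 11, weight = 5 → Rejected.
[weight: 15, texture: smooth, count: 3] → count = 3, weight = 15 → Accepted.
[weight: 1, texture: smooth, count: 10] → count = 10, weight = 1 → Rejected.

Accepted, Rejected, Accepted, Rejected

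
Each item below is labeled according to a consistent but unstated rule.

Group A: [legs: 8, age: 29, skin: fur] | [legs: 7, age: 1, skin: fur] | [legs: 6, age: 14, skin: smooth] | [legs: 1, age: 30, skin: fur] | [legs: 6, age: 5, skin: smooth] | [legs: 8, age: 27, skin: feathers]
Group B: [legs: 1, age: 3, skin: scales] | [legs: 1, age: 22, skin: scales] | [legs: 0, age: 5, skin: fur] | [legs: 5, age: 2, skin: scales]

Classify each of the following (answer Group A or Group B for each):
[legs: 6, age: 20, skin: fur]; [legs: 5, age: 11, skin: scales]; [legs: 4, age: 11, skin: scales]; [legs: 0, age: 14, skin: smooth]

'Group A' ⟺ age = 30 OR legs ≥ 6.

Group A, Group B, Group B, Group B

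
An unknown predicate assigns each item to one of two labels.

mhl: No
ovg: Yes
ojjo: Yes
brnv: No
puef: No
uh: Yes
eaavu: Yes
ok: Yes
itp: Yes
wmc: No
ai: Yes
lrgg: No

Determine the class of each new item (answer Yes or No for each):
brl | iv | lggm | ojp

Every 'Yes' example satisfies: starts with a vowel. None of the 'No' examples do.

No, Yes, No, Yes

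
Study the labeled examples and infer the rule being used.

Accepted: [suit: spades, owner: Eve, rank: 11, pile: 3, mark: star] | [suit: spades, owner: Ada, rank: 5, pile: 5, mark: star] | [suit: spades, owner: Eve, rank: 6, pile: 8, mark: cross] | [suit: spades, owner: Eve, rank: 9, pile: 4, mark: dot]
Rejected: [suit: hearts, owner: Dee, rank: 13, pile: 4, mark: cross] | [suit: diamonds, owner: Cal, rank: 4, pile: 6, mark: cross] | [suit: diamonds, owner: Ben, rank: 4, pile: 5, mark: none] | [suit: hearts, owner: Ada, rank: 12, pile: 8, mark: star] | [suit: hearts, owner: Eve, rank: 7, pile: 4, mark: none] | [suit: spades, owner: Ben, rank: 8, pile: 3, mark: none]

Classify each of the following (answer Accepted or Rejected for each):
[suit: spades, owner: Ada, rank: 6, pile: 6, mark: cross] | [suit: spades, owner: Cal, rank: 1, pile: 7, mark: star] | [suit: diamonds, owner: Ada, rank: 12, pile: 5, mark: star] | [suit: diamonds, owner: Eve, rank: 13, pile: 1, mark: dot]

The rule appears to be: suit is spades AND rank ≠ 8.
[suit: spades, owner: Ada, rank: 6, pile: 6, mark: cross]: Accepted (suit is spades, rank = 6). [suit: spades, owner: Cal, rank: 1, pile: 7, mark: star]: Accepted (suit is spades, rank = 1). [suit: diamonds, owner: Ada, rank: 12, pile: 5, mark: star]: Rejected (suit is diamonds, rank = 12). [suit: diamonds, owner: Eve, rank: 13, pile: 1, mark: dot]: Rejected (suit is diamonds, rank = 13).

Accepted, Accepted, Rejected, Rejected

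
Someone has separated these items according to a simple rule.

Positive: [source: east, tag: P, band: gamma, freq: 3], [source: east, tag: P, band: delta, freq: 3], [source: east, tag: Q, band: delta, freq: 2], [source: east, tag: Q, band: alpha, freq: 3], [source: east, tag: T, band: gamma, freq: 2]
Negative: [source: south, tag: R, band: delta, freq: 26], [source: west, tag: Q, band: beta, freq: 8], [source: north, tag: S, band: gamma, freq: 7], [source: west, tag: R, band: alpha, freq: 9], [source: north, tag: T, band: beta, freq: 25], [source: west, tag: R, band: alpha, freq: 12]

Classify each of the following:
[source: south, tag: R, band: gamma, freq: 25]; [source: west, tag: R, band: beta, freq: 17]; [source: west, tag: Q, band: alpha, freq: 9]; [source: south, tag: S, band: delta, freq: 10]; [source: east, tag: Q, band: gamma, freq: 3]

One predicate separates the groups cleanly: source is east.
[source: south, tag: R, band: gamma, freq: 25]: source is south — fails the rule, so Negative. [source: west, tag: R, band: beta, freq: 17]: source is west — fails the rule, so Negative. [source: west, tag: Q, band: alpha, freq: 9]: source is west — fails the rule, so Negative. [source: south, tag: S, band: delta, freq: 10]: source is south — fails the rule, so Negative. [source: east, tag: Q, band: gamma, freq: 3]: source is east — matches, so Positive.

Negative, Negative, Negative, Negative, Positive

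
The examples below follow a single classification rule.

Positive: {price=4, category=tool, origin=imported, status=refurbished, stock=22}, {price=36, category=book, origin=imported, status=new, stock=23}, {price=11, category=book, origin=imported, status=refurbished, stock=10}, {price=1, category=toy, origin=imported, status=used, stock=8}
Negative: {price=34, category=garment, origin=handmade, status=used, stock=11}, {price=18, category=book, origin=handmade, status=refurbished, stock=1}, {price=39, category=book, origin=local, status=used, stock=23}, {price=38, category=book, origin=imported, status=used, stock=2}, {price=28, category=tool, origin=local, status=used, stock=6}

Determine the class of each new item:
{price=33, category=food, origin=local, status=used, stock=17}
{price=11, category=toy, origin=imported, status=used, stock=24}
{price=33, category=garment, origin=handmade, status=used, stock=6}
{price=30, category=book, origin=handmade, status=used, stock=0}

Every 'Positive' example satisfies: origin is imported AND stock ≥ 6. None of the 'Negative' examples do.
{price=33, category=food, origin=local, status=used, stock=17}: Negative (origin is local, stock = 17). {price=11, category=toy, origin=imported, status=used, stock=24}: Positive (origin is imported, stock = 24). {price=33, category=garment, origin=handmade, status=used, stock=6}: Negative (origin is handmade, stock = 6). {price=30, category=book, origin=handmade, status=used, stock=0}: Negative (origin is handmade, stock = 0).

Negative, Positive, Negative, Negative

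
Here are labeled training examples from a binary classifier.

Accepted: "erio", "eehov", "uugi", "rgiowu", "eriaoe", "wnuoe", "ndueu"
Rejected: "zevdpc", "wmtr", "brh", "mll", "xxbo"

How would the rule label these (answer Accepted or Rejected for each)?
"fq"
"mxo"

Rejected, Rejected

The rule appears to be: has ≥ 2 vowels.
"fq": 0 vowels — lacks this property, so Rejected.
"mxo": 1 vowel — lacks this property, so Rejected.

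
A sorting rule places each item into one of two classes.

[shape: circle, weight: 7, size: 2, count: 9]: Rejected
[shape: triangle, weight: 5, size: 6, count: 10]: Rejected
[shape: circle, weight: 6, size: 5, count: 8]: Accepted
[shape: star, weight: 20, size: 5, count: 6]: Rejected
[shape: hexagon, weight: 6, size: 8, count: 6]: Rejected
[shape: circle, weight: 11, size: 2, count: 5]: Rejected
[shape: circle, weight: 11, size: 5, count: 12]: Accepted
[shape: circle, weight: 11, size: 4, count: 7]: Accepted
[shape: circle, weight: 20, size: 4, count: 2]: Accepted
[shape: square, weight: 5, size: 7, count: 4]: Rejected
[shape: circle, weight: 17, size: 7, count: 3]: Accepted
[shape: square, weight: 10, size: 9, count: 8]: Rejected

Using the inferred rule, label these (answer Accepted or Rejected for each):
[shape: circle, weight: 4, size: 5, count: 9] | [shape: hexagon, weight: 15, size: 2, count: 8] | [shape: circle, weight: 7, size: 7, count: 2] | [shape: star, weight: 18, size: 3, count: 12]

The distinguishing property — shape is circle AND size ≥ 4 — holds for all the 'Accepted' cases and none of the 'Rejected' cases.

Accepted, Rejected, Accepted, Rejected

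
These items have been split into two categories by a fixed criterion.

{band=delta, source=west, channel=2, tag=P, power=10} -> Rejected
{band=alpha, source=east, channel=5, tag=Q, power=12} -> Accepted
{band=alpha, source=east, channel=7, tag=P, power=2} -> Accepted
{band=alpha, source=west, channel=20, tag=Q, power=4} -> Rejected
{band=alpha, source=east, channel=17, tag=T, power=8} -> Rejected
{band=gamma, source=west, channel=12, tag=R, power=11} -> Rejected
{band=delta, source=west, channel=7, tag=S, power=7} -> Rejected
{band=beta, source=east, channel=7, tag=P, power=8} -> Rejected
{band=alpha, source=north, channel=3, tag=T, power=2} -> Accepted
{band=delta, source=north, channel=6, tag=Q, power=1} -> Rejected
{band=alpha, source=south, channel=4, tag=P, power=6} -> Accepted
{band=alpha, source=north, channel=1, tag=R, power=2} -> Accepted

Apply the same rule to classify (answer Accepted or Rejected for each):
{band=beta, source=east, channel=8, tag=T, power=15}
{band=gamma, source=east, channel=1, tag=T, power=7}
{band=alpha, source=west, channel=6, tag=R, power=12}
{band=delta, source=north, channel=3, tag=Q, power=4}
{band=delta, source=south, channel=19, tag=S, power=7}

The classifier is using: band is alpha AND channel ≤ 7.
{band=beta, source=east, channel=8, tag=T, power=15}: band is beta, channel = 8 — does not pass, so Rejected.
{band=gamma, source=east, channel=1, tag=T, power=7}: band is gamma, channel = 1 — does not pass, so Rejected.
{band=alpha, source=west, channel=6, tag=R, power=12}: band is alpha, channel = 6 — checks out, so Accepted.
{band=delta, source=north, channel=3, tag=Q, power=4}: band is delta, channel = 3 — does not pass, so Rejected.
{band=delta, source=south, channel=19, tag=S, power=7}: band is delta, channel = 19 — does not pass, so Rejected.

Rejected, Rejected, Accepted, Rejected, Rejected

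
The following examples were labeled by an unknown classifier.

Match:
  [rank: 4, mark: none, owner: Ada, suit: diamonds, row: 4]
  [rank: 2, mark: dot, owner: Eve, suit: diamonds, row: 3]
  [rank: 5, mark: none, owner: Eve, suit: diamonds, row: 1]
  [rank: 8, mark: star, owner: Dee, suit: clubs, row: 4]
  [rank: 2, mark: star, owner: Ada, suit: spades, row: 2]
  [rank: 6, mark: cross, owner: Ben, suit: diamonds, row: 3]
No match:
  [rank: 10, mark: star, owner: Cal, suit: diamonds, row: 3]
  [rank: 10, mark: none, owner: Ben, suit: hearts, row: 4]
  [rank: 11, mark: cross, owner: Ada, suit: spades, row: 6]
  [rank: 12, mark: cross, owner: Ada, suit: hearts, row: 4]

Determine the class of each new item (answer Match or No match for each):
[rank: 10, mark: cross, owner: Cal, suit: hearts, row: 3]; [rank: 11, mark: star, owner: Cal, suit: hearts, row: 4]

All 'Match' examples share one property — rank ≤ 8 — and every 'No match' example lacks it.
[rank: 10, mark: cross, owner: Cal, suit: hearts, row: 3]: rank = 10 — does not pass, so No match. [rank: 11, mark: star, owner: Cal, suit: hearts, row: 4]: rank = 11 — does not pass, so No match.

No match, No match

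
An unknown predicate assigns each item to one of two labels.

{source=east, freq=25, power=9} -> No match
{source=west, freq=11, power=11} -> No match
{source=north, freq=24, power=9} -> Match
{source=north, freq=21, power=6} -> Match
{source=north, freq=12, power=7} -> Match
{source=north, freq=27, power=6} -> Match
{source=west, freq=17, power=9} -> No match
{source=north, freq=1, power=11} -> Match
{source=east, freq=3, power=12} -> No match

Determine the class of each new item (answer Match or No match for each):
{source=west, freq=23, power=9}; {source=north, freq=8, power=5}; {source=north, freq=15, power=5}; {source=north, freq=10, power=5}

No match, Match, Match, Match

Looking at the examples, the only property every 'Match' case has and every 'No match' case lacks is: source is north.
{source=west, freq=23, power=9}: source is west, does not pass → No match. {source=north, freq=8, power=5}: source is north, matches → Match. {source=north, freq=15, power=5}: source is north, matches → Match. {source=north, freq=10, power=5}: source is north, matches → Match.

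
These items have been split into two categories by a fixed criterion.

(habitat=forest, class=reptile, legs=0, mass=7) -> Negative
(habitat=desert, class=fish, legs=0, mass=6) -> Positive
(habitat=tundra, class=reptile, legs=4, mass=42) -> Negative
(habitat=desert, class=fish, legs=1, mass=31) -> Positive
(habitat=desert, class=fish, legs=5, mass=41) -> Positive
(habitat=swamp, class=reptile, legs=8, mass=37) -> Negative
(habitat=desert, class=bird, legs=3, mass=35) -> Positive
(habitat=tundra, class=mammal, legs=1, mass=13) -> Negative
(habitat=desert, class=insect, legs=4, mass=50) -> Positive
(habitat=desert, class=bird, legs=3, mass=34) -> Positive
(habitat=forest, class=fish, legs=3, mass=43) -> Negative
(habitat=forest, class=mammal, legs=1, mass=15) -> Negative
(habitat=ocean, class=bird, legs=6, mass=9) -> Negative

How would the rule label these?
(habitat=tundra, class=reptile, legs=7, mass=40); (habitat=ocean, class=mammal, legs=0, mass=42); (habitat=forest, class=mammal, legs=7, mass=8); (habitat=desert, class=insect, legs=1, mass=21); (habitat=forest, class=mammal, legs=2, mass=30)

Negative, Negative, Negative, Positive, Negative

The rule appears to be: habitat is desert.
(habitat=tundra, class=reptile, legs=7, mass=40) — habitat is tundra, hence Negative.
(habitat=ocean, class=mammal, legs=0, mass=42) — habitat is ocean, hence Negative.
(habitat=forest, class=mammal, legs=7, mass=8) — habitat is forest, hence Negative.
(habitat=desert, class=insect, legs=1, mass=21) — habitat is desert, hence Positive.
(habitat=forest, class=mammal, legs=2, mass=30) — habitat is forest, hence Negative.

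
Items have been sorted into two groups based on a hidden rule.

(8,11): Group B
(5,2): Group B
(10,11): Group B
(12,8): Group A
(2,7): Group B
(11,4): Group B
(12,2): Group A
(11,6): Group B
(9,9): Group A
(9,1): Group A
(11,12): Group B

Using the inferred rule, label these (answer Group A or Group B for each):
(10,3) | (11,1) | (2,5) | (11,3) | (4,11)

Group B, Group A, Group B, Group A, Group B

Rule: sum is even. This holds for each 'Group A' example and fails for each 'Group B' one.
(10,3) → 10+3 = 13 → Group B. (11,1) → 11+1 = 12 → Group A. (2,5) → 2+5 = 7 → Group B. (11,3) → 11+3 = 14 → Group A. (4,11) → 4+11 = 15 → Group B.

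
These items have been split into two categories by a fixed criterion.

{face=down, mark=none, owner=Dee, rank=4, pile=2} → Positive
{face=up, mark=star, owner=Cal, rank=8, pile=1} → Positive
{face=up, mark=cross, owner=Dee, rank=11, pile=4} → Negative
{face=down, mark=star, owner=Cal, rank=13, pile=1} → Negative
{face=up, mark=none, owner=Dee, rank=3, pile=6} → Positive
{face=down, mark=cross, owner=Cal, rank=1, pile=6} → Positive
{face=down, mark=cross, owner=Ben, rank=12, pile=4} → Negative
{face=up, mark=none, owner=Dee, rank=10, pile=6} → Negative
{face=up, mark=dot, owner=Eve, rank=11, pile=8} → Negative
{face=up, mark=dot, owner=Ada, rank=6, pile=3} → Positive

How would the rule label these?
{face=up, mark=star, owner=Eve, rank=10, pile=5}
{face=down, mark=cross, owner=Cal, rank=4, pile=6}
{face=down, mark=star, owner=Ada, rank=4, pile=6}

Negative, Positive, Positive

One predicate separates the groups cleanly: rank ≤ 8.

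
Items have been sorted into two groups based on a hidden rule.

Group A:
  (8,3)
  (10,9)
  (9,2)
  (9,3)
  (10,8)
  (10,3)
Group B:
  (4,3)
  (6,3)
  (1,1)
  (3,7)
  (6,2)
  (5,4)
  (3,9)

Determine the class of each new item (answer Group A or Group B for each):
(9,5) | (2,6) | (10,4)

Group A, Group B, Group A

'Group A' ⟺ first ≥ 7.
(9,5): first 9 — meets the rule, so Group A.
(2,6): first 2 — does not satisfy this, so Group B.
(10,4): first 10 — meets the rule, so Group A.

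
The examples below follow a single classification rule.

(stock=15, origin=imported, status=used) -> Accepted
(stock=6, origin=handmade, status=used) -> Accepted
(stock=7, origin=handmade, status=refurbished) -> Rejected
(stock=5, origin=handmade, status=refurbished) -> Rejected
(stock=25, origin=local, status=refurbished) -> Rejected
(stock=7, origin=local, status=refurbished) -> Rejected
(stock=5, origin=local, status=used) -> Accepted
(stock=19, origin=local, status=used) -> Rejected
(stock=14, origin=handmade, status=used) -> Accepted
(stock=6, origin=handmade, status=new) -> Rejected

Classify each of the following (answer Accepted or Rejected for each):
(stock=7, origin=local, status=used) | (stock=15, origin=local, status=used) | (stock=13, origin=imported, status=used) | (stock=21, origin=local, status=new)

Accepted, Accepted, Accepted, Rejected

All 'Accepted' examples share one property — status is used AND stock ≤ 15 — and every 'Rejected' example lacks it.
(stock=7, origin=local, status=used): status is used, stock = 7, satisfies this → Accepted. (stock=15, origin=local, status=used): status is used, stock = 15, satisfies this → Accepted. (stock=13, origin=imported, status=used): status is used, stock = 13, satisfies this → Accepted. (stock=21, origin=local, status=new): status is new, stock = 21, fails this test → Rejected.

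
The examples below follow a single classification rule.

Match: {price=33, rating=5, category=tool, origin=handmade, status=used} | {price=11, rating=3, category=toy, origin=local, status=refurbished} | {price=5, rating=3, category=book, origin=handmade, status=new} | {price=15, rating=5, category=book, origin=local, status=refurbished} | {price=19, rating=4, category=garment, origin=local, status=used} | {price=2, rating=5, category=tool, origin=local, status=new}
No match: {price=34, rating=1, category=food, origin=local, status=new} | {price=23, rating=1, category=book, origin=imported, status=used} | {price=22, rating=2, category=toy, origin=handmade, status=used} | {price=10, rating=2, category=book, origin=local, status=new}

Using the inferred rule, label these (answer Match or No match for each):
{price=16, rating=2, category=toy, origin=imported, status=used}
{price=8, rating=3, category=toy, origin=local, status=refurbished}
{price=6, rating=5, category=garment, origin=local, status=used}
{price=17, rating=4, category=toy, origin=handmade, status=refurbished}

No match, Match, Match, Match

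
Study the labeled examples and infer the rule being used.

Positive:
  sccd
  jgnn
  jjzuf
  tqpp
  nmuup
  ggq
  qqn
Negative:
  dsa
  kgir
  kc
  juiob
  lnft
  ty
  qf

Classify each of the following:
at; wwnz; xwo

Negative, Positive, Negative

Every 'Positive' example satisfies: has a double letter. None of the 'Negative' examples do.
at: no doubled letter, doesn't qualify → Negative.
wwnz: 'ww' doubled, matches → Positive.
xwo: no doubled letter, doesn't qualify → Negative.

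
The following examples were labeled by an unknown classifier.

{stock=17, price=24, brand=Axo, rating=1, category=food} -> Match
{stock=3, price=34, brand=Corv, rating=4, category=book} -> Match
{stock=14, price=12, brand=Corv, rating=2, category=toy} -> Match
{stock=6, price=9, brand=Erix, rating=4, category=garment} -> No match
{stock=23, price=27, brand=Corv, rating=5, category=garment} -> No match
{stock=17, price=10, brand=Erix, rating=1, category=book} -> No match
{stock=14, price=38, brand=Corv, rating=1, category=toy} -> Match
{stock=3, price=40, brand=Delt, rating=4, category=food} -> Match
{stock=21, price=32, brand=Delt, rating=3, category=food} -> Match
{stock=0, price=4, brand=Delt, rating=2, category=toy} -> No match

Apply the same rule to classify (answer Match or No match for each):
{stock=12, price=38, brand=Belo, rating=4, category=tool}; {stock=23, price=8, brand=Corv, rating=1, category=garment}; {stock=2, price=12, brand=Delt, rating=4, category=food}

Match, No match, Match

Rule: price ≥ 12 AND rating ≤ 4. This holds for each 'Match' example and fails for each 'No match' one.
{stock=12, price=38, brand=Belo, rating=4, category=tool}: Match (price = 38, rating = 4).
{stock=23, price=8, brand=Corv, rating=1, category=garment}: No match (price = 8, rating = 1).
{stock=2, price=12, brand=Delt, rating=4, category=food}: Match (price = 12, rating = 4).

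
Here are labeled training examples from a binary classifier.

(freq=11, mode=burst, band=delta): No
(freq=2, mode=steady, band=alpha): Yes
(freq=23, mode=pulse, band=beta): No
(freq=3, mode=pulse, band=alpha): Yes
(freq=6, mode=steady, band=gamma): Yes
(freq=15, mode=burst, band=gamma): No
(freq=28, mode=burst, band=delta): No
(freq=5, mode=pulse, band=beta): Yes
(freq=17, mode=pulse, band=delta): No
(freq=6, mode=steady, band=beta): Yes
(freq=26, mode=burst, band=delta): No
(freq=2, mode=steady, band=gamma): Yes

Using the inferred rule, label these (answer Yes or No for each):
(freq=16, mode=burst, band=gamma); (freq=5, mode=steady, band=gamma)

The common property of the 'Yes' items is: freq ≤ 6. No 'No' item has it.

No, Yes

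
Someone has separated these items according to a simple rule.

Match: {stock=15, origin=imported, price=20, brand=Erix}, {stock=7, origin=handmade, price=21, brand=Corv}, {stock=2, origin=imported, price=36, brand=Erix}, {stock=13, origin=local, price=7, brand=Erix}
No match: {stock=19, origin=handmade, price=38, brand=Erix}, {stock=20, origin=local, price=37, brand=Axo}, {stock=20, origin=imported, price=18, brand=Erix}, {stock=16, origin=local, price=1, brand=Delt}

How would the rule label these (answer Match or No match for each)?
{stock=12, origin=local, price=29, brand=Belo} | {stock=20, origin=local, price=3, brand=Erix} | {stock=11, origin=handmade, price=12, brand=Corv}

Match, No match, Match

The rule appears to be: stock ≤ 15.
{stock=12, origin=local, price=29, brand=Belo}: stock = 12, satisfies this → Match. {stock=20, origin=local, price=3, brand=Erix}: stock = 20, does not fit → No match. {stock=11, origin=handmade, price=12, brand=Corv}: stock = 11, satisfies this → Match.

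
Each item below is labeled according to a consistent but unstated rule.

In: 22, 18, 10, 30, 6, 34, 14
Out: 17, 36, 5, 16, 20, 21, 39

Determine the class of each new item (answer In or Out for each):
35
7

Out, Out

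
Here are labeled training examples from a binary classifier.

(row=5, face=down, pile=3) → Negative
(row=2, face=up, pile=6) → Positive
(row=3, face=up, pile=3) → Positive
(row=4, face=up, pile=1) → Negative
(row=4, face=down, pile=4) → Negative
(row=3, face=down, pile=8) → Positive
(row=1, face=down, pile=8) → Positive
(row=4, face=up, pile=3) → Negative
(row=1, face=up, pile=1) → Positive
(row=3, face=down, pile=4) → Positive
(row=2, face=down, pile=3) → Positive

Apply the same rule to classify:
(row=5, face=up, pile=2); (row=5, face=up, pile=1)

The rule appears to be: row ≤ 3.

Negative, Negative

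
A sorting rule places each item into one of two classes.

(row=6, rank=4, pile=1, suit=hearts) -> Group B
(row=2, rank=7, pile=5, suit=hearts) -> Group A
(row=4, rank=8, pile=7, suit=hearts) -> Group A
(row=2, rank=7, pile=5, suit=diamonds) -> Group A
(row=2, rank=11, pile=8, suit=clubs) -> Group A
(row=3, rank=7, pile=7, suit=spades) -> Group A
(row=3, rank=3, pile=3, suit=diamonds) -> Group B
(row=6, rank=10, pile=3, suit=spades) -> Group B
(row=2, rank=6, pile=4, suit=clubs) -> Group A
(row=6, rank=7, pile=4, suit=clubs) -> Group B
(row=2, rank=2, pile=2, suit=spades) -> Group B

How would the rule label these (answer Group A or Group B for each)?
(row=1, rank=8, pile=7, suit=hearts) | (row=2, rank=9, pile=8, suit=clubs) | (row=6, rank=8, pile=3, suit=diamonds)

Group A, Group A, Group B

All 'Group A' examples share one property — row ≤ 4 AND pile ≥ 4 — and every 'Group B' example lacks it.
(row=1, rank=8, pile=7, suit=hearts) — row = 1, pile = 7, hence Group A. (row=2, rank=9, pile=8, suit=clubs) — row = 2, pile = 8, hence Group A. (row=6, rank=8, pile=3, suit=diamonds) — row = 6, pile = 3, hence Group B.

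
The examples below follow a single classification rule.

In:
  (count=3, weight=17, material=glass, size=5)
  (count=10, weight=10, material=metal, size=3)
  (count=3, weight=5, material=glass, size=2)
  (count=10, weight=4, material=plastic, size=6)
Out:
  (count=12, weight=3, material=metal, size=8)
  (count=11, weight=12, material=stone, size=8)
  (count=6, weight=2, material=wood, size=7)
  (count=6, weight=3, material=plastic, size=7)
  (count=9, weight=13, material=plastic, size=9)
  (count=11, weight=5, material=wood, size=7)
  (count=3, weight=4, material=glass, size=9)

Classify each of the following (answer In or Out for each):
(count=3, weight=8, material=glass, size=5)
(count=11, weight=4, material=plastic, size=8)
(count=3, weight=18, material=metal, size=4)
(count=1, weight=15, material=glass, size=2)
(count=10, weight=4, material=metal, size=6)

In, Out, In, In, In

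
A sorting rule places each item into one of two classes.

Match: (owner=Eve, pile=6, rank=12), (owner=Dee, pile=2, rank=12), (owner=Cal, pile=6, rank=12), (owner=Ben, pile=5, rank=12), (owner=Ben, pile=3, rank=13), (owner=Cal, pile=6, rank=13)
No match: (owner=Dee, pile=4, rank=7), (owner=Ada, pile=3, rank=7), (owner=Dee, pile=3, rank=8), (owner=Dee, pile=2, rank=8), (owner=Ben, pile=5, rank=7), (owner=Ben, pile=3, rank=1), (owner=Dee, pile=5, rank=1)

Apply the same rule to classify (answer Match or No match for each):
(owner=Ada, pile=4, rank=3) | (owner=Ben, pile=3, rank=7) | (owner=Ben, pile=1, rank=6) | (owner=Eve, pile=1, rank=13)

No match, No match, No match, Match

A rule that fits every label: rank ≥ 12 — true of each 'Match' example, false of each 'No match' one.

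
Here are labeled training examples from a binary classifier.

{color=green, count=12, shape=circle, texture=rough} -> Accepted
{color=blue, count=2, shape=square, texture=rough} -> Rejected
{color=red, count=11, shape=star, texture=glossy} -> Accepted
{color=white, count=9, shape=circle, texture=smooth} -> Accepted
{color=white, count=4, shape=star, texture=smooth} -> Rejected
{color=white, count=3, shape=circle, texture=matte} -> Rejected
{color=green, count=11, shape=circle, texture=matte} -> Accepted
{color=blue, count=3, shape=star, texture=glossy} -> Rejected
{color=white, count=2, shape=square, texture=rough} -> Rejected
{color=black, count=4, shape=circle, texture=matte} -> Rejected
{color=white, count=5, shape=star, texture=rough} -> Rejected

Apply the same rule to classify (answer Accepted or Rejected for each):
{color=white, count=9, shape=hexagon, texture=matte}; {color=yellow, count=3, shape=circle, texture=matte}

All 'Accepted' examples share one property — count ≥ 9 — and every 'Rejected' example lacks it.
Accepted: {color=white, count=9, shape=hexagon, texture=matte}, since count = 9. Rejected: {color=yellow, count=3, shape=circle, texture=matte}, since count = 3.

Accepted, Rejected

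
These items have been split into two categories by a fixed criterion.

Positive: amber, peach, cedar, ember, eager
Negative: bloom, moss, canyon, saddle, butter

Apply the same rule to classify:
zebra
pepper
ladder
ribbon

Positive, Negative, Negative, Negative

One predicate separates the groups cleanly: odd length AND contains 'e'.
zebra: length 5, has 'e', has this property → Positive. pepper: length 6, has 'e', does not pass → Negative. ladder: length 6, has 'e', does not pass → Negative. ribbon: length 6, no 'e', does not pass → Negative.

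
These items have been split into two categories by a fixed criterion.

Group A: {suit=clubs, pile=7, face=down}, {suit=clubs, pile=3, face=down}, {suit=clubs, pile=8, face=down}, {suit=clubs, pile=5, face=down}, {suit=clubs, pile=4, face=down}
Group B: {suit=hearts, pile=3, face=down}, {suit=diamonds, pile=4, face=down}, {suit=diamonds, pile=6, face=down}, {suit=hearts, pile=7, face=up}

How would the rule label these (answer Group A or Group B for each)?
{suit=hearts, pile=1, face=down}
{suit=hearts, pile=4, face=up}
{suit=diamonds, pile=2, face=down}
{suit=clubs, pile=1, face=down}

Every 'Group A' example satisfies: suit is clubs. None of the 'Group B' examples do.

Group B, Group B, Group B, Group A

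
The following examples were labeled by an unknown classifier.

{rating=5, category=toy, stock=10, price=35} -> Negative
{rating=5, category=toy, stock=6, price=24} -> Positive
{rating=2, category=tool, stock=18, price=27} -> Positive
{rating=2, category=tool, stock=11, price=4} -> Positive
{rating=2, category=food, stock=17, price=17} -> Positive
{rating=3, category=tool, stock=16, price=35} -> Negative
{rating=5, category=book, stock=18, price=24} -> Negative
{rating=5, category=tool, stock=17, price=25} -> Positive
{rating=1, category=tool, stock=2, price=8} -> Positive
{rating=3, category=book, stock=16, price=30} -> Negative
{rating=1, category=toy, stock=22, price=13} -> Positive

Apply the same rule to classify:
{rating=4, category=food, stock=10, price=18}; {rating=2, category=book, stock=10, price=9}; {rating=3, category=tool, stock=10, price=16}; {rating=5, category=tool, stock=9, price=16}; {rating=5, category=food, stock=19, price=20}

All 'Positive' examples share one property — category is not book AND price ≤ 27 — and every 'Negative' example lacks it.
Positive: {rating=4, category=food, stock=10, price=18}, since category is food, price = 18.
Negative: {rating=2, category=book, stock=10, price=9}, since category is book, price = 9.
Positive: {rating=3, category=tool, stock=10, price=16}, since category is tool, price = 16.
Positive: {rating=5, category=tool, stock=9, price=16}, since category is tool, price = 16.
Positive: {rating=5, category=food, stock=19, price=20}, since category is food, price = 20.

Positive, Negative, Positive, Positive, Positive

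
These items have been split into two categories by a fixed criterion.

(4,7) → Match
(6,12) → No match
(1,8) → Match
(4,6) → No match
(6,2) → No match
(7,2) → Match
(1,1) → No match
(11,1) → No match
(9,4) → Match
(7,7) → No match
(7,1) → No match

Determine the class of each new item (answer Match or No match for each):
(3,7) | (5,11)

No match, No match

The common property of the 'Match' items is: sum is odd. No 'No match' item has it.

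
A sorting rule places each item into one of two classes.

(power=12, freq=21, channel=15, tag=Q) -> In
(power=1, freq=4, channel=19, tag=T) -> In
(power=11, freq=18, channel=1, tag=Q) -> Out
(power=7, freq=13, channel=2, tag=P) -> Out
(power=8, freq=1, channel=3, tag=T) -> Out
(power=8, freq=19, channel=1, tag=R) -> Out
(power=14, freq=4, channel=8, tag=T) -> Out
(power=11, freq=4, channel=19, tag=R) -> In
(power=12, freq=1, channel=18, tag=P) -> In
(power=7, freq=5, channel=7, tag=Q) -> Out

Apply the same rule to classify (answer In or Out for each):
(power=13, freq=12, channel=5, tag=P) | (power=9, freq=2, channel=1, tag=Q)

Out, Out

One predicate separates the groups cleanly: channel ≥ 15.
Out: (power=13, freq=12, channel=5, tag=P), since channel = 5.
Out: (power=9, freq=2, channel=1, tag=Q), since channel = 1.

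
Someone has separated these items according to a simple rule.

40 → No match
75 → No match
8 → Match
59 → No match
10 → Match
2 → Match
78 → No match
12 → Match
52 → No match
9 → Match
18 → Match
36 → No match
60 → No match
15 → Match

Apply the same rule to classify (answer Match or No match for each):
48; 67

The common property of the 'Match' items is: at most 18. No 'No match' item has it.
48 → 48 > 18 → No match. 67 → 67 > 18 → No match.

No match, No match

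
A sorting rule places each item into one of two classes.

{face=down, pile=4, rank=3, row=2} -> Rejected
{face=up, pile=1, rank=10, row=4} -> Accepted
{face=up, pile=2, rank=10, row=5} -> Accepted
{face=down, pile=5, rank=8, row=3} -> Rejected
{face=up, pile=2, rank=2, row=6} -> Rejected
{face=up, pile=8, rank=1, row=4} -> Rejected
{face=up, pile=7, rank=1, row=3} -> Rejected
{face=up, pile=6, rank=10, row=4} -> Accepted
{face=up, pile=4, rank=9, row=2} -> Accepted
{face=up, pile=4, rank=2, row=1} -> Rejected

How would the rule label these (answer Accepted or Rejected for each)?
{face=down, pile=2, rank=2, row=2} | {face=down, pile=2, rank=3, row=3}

Rejected, Rejected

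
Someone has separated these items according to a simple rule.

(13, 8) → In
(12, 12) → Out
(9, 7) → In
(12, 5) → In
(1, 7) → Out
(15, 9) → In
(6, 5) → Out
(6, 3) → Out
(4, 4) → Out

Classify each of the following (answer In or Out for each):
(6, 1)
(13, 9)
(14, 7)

Out, In, In

Rule: first > second AND sum ≥ 16. This holds for each 'In' example and fails for each 'Out' one.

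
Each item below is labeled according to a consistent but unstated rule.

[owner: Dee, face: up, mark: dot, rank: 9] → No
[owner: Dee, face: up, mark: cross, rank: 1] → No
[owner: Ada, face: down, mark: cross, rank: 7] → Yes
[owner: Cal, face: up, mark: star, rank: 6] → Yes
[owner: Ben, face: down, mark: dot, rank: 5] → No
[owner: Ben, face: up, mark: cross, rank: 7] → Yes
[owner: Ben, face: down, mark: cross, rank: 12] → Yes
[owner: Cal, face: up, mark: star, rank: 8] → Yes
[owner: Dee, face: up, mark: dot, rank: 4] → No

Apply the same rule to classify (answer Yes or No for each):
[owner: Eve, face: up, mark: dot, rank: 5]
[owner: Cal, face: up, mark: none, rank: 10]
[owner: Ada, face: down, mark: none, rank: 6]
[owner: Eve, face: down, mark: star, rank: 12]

No, Yes, Yes, Yes

The classifier is using: rank ≥ 6 AND rank ≠ 9.
[owner: Eve, face: up, mark: dot, rank: 5]: rank = 5 — does not satisfy this, so No.
[owner: Cal, face: up, mark: none, rank: 10]: rank = 10 — satisfies this, so Yes.
[owner: Ada, face: down, mark: none, rank: 6]: rank = 6 — satisfies this, so Yes.
[owner: Eve, face: down, mark: star, rank: 12]: rank = 12 — satisfies this, so Yes.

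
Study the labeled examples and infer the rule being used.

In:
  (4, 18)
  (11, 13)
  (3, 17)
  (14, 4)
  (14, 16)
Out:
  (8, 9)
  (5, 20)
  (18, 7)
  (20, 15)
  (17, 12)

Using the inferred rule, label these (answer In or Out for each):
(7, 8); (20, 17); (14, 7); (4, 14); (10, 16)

Out, Out, Out, In, In

The distinguishing property — sum is even — holds for all the 'In' cases and none of the 'Out' cases.
Out: (7, 8), since 7+8 = 15. Out: (20, 17), since 20+17 = 37. Out: (14, 7), since 14+7 = 21. In: (4, 14), since 4+14 = 18. In: (10, 16), since 10+16 = 26.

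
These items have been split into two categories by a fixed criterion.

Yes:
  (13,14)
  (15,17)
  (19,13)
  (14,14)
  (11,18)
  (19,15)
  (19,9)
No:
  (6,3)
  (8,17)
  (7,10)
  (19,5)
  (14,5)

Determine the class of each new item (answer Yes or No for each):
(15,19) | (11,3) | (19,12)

Yes, No, Yes

'Yes' ⟺ sum ≥ 27.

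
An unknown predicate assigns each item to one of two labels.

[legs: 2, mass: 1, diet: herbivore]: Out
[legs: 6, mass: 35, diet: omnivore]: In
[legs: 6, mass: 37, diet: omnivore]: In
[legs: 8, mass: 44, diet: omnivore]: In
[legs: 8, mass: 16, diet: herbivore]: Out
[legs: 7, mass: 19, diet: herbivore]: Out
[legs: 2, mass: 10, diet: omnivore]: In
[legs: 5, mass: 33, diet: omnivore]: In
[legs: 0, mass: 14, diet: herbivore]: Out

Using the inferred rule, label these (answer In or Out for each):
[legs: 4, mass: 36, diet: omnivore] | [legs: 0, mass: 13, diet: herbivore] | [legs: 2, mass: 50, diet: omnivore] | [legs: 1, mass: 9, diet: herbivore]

In, Out, In, Out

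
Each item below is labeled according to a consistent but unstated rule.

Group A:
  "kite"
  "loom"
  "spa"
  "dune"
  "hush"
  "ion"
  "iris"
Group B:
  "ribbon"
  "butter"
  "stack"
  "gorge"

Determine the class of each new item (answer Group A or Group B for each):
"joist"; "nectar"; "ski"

Group B, Group B, Group A

The rule appears to be: length ≤ 4.
"joist": length 5, doesn't qualify → Group B. "nectar": length 6, doesn't qualify → Group B. "ski": length 3, checks out → Group A.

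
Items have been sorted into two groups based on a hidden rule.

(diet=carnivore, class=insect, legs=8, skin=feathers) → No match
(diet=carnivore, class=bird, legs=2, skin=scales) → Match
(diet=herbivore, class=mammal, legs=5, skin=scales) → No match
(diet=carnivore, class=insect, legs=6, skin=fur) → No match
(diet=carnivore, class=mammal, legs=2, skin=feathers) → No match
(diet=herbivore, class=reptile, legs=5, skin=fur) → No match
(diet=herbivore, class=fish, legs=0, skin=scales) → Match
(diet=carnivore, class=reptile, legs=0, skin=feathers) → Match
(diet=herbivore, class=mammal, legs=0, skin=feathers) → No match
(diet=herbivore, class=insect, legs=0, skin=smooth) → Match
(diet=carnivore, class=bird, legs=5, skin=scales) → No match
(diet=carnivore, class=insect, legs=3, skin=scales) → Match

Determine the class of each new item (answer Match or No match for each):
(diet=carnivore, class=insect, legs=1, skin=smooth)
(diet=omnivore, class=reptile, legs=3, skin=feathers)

Rule: class is not mammal AND legs ≤ 3. This holds for each 'Match' example and fails for each 'No match' one.

Match, Match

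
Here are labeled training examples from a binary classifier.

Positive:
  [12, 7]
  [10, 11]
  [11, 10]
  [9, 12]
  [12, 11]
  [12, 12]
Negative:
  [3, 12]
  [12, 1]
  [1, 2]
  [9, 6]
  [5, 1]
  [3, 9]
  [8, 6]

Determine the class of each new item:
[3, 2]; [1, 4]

Negative, Negative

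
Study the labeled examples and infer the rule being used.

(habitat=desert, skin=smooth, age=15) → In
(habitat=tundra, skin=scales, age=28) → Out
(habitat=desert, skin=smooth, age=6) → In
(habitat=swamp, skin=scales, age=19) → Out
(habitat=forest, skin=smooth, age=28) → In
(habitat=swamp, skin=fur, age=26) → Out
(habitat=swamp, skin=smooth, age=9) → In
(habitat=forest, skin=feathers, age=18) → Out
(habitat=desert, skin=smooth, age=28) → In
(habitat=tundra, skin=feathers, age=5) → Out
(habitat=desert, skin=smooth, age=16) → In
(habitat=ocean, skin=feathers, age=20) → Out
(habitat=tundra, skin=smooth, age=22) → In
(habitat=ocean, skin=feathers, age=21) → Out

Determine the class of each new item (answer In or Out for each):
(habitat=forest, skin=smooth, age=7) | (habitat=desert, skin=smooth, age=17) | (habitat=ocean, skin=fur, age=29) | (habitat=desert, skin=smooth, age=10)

In, In, Out, In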